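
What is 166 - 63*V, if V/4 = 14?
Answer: -3362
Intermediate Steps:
V = 56 (V = 4*14 = 56)
166 - 63*V = 166 - 63*56 = 166 - 3528 = -3362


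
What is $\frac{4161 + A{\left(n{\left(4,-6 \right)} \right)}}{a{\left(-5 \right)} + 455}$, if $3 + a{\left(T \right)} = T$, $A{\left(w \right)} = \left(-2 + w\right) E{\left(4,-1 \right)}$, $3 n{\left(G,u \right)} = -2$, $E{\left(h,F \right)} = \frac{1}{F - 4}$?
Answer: $\frac{62423}{6705} \approx 9.3099$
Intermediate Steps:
$E{\left(h,F \right)} = \frac{1}{-4 + F}$
$n{\left(G,u \right)} = - \frac{2}{3}$ ($n{\left(G,u \right)} = \frac{1}{3} \left(-2\right) = - \frac{2}{3}$)
$A{\left(w \right)} = \frac{2}{5} - \frac{w}{5}$ ($A{\left(w \right)} = \frac{-2 + w}{-4 - 1} = \frac{-2 + w}{-5} = \left(-2 + w\right) \left(- \frac{1}{5}\right) = \frac{2}{5} - \frac{w}{5}$)
$a{\left(T \right)} = -3 + T$
$\frac{4161 + A{\left(n{\left(4,-6 \right)} \right)}}{a{\left(-5 \right)} + 455} = \frac{4161 + \left(\frac{2}{5} - - \frac{2}{15}\right)}{\left(-3 - 5\right) + 455} = \frac{4161 + \left(\frac{2}{5} + \frac{2}{15}\right)}{-8 + 455} = \frac{4161 + \frac{8}{15}}{447} = \frac{62423}{15} \cdot \frac{1}{447} = \frac{62423}{6705}$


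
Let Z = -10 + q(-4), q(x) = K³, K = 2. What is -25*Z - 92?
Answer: -42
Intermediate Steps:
q(x) = 8 (q(x) = 2³ = 8)
Z = -2 (Z = -10 + 8 = -2)
-25*Z - 92 = -25*(-2) - 92 = 50 - 92 = -42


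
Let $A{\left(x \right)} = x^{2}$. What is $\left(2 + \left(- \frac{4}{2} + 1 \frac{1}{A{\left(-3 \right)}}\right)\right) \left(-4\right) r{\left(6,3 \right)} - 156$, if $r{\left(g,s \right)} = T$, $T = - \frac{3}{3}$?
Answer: $- \frac{1400}{9} \approx -155.56$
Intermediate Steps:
$T = -1$ ($T = \left(-3\right) \frac{1}{3} = -1$)
$r{\left(g,s \right)} = -1$
$\left(2 + \left(- \frac{4}{2} + 1 \frac{1}{A{\left(-3 \right)}}\right)\right) \left(-4\right) r{\left(6,3 \right)} - 156 = \left(2 + \left(- \frac{4}{2} + 1 \frac{1}{\left(-3\right)^{2}}\right)\right) \left(-4\right) \left(-1\right) - 156 = \left(2 + \left(\left(-4\right) \frac{1}{2} + 1 \cdot \frac{1}{9}\right)\right) \left(-4\right) \left(-1\right) - 156 = \left(2 + \left(-2 + 1 \cdot \frac{1}{9}\right)\right) \left(-4\right) \left(-1\right) - 156 = \left(2 + \left(-2 + \frac{1}{9}\right)\right) \left(-4\right) \left(-1\right) - 156 = \left(2 - \frac{17}{9}\right) \left(-4\right) \left(-1\right) - 156 = \frac{1}{9} \left(-4\right) \left(-1\right) - 156 = \left(- \frac{4}{9}\right) \left(-1\right) - 156 = \frac{4}{9} - 156 = - \frac{1400}{9}$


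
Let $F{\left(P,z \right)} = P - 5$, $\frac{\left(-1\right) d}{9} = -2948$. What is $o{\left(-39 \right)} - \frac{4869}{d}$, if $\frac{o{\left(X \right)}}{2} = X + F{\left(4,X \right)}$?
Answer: $- \frac{236381}{2948} \approx -80.183$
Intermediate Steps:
$d = 26532$ ($d = \left(-9\right) \left(-2948\right) = 26532$)
$F{\left(P,z \right)} = -5 + P$ ($F{\left(P,z \right)} = P - 5 = -5 + P$)
$o{\left(X \right)} = -2 + 2 X$ ($o{\left(X \right)} = 2 \left(X + \left(-5 + 4\right)\right) = 2 \left(X - 1\right) = 2 \left(-1 + X\right) = -2 + 2 X$)
$o{\left(-39 \right)} - \frac{4869}{d} = \left(-2 + 2 \left(-39\right)\right) - \frac{4869}{26532} = \left(-2 - 78\right) - \frac{541}{2948} = -80 - \frac{541}{2948} = - \frac{236381}{2948}$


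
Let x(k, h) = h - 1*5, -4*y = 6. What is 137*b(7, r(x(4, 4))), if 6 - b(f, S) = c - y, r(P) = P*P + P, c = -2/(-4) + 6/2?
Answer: 137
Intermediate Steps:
y = -3/2 (y = -¼*6 = -3/2 ≈ -1.5000)
c = 7/2 (c = -2*(-¼) + 6*(½) = ½ + 3 = 7/2 ≈ 3.5000)
x(k, h) = -5 + h (x(k, h) = h - 5 = -5 + h)
r(P) = P + P² (r(P) = P² + P = P + P²)
b(f, S) = 1 (b(f, S) = 6 - (7/2 - 1*(-3/2)) = 6 - (7/2 + 3/2) = 6 - 1*5 = 6 - 5 = 1)
137*b(7, r(x(4, 4))) = 137*1 = 137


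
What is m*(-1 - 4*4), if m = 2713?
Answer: -46121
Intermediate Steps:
m*(-1 - 4*4) = 2713*(-1 - 4*4) = 2713*(-1 - 16) = 2713*(-17) = -46121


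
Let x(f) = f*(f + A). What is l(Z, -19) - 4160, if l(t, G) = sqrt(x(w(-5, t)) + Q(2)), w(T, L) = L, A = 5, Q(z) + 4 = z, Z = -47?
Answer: -4160 + 2*sqrt(493) ≈ -4115.6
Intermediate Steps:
Q(z) = -4 + z
x(f) = f*(5 + f) (x(f) = f*(f + 5) = f*(5 + f))
l(t, G) = sqrt(-2 + t*(5 + t)) (l(t, G) = sqrt(t*(5 + t) + (-4 + 2)) = sqrt(t*(5 + t) - 2) = sqrt(-2 + t*(5 + t)))
l(Z, -19) - 4160 = sqrt(-2 - 47*(5 - 47)) - 4160 = sqrt(-2 - 47*(-42)) - 4160 = sqrt(-2 + 1974) - 4160 = sqrt(1972) - 4160 = 2*sqrt(493) - 4160 = -4160 + 2*sqrt(493)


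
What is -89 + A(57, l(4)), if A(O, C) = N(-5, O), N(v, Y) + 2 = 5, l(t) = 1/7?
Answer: -86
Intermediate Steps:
l(t) = ⅐ (l(t) = 1*(⅐) = ⅐)
N(v, Y) = 3 (N(v, Y) = -2 + 5 = 3)
A(O, C) = 3
-89 + A(57, l(4)) = -89 + 3 = -86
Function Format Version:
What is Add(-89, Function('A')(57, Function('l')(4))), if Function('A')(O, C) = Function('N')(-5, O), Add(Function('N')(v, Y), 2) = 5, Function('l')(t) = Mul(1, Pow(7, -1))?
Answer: -86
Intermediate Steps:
Function('l')(t) = Rational(1, 7) (Function('l')(t) = Mul(1, Rational(1, 7)) = Rational(1, 7))
Function('N')(v, Y) = 3 (Function('N')(v, Y) = Add(-2, 5) = 3)
Function('A')(O, C) = 3
Add(-89, Function('A')(57, Function('l')(4))) = Add(-89, 3) = -86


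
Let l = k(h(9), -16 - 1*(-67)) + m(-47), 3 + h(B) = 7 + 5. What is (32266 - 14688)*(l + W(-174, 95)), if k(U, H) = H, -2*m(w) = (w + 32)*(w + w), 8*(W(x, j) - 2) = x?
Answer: -23686355/2 ≈ -1.1843e+7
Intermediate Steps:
W(x, j) = 2 + x/8
h(B) = 9 (h(B) = -3 + (7 + 5) = -3 + 12 = 9)
m(w) = -w*(32 + w) (m(w) = -(w + 32)*(w + w)/2 = -(32 + w)*2*w/2 = -w*(32 + w))
l = -654 (l = (-16 - 1*(-67)) - 1*(-47)*(32 - 47) = (-16 + 67) - 1*(-47)*(-15) = 51 - 705 = -654)
(32266 - 14688)*(l + W(-174, 95)) = (32266 - 14688)*(-654 + (2 + (1/8)*(-174))) = 17578*(-654 + (2 - 87/4)) = 17578*(-654 - 79/4) = 17578*(-2695/4) = -23686355/2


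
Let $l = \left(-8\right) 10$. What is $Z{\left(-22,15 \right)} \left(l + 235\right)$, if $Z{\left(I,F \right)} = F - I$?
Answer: $5735$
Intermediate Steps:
$l = -80$
$Z{\left(-22,15 \right)} \left(l + 235\right) = \left(15 - -22\right) \left(-80 + 235\right) = \left(15 + 22\right) 155 = 37 \cdot 155 = 5735$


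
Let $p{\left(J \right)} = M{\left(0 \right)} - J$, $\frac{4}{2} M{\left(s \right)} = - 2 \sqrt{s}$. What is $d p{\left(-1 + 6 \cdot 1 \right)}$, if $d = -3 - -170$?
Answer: $-835$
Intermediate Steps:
$M{\left(s \right)} = - \sqrt{s}$ ($M{\left(s \right)} = \frac{\left(-2\right) \sqrt{s}}{2} = - \sqrt{s}$)
$p{\left(J \right)} = - J$ ($p{\left(J \right)} = - \sqrt{0} - J = \left(-1\right) 0 - J = 0 - J = - J$)
$d = 167$ ($d = -3 + 170 = 167$)
$d p{\left(-1 + 6 \cdot 1 \right)} = 167 \left(- (-1 + 6 \cdot 1)\right) = 167 \left(- (-1 + 6)\right) = 167 \left(\left(-1\right) 5\right) = 167 \left(-5\right) = -835$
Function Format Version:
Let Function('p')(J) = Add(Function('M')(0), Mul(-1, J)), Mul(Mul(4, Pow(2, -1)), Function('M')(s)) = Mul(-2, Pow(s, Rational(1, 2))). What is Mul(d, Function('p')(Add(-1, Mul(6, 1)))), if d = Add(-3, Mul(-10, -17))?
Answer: -835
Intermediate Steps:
Function('M')(s) = Mul(-1, Pow(s, Rational(1, 2))) (Function('M')(s) = Mul(Rational(1, 2), Mul(-2, Pow(s, Rational(1, 2)))) = Mul(-1, Pow(s, Rational(1, 2))))
Function('p')(J) = Mul(-1, J) (Function('p')(J) = Add(Mul(-1, Pow(0, Rational(1, 2))), Mul(-1, J)) = Add(Mul(-1, 0), Mul(-1, J)) = Add(0, Mul(-1, J)) = Mul(-1, J))
d = 167 (d = Add(-3, 170) = 167)
Mul(d, Function('p')(Add(-1, Mul(6, 1)))) = Mul(167, Mul(-1, Add(-1, Mul(6, 1)))) = Mul(167, Mul(-1, Add(-1, 6))) = Mul(167, Mul(-1, 5)) = Mul(167, -5) = -835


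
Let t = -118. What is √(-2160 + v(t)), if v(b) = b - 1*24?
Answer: I*√2302 ≈ 47.979*I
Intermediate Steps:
v(b) = -24 + b (v(b) = b - 24 = -24 + b)
√(-2160 + v(t)) = √(-2160 + (-24 - 118)) = √(-2160 - 142) = √(-2302) = I*√2302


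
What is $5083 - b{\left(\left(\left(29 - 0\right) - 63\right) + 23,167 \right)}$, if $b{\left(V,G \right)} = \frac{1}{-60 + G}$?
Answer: $\frac{543880}{107} \approx 5083.0$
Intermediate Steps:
$5083 - b{\left(\left(\left(29 - 0\right) - 63\right) + 23,167 \right)} = 5083 - \frac{1}{-60 + 167} = 5083 - \frac{1}{107} = \frac{543880}{107}$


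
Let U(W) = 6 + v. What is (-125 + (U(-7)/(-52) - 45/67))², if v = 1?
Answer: 192114779481/12138256 ≈ 15827.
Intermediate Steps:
U(W) = 7 (U(W) = 6 + 1 = 7)
(-125 + (U(-7)/(-52) - 45/67))² = (-125 + (7/(-52) - 45/67))² = (-125 + (7*(-1/52) - 45*1/67))² = (-125 + (-7/52 - 45/67))² = (-125 - 2809/3484)² = (-438309/3484)² = 192114779481/12138256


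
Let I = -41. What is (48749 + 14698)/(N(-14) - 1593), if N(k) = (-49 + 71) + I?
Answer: -63447/1612 ≈ -39.359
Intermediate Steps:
N(k) = -19 (N(k) = (-49 + 71) - 41 = 22 - 41 = -19)
(48749 + 14698)/(N(-14) - 1593) = (48749 + 14698)/(-19 - 1593) = 63447/(-1612) = 63447*(-1/1612) = -63447/1612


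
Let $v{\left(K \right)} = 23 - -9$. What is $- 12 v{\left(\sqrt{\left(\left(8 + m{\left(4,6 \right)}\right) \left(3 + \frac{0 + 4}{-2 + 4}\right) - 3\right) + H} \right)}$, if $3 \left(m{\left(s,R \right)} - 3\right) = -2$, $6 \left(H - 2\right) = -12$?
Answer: $-384$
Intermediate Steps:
$H = 0$ ($H = 2 + \frac{1}{6} \left(-12\right) = 2 - 2 = 0$)
$m{\left(s,R \right)} = \frac{7}{3}$ ($m{\left(s,R \right)} = 3 + \frac{1}{3} \left(-2\right) = 3 - \frac{2}{3} = \frac{7}{3}$)
$v{\left(K \right)} = 32$ ($v{\left(K \right)} = 23 + 9 = 32$)
$- 12 v{\left(\sqrt{\left(\left(8 + m{\left(4,6 \right)}\right) \left(3 + \frac{0 + 4}{-2 + 4}\right) - 3\right) + H} \right)} = \left(-12\right) 32 = -384$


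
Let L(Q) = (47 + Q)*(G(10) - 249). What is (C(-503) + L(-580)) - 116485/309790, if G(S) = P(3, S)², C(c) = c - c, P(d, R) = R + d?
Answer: 2641865823/61958 ≈ 42640.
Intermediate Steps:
C(c) = 0
G(S) = (3 + S)² (G(S) = (S + 3)² = (3 + S)²)
L(Q) = -3760 - 80*Q (L(Q) = (47 + Q)*((3 + 10)² - 249) = (47 + Q)*(13² - 249) = (47 + Q)*(169 - 249) = (47 + Q)*(-80) = -3760 - 80*Q)
(C(-503) + L(-580)) - 116485/309790 = (0 + (-3760 - 80*(-580))) - 116485/309790 = (0 + (-3760 + 46400)) - 116485*1/309790 = (0 + 42640) - 23297/61958 = 42640 - 23297/61958 = 2641865823/61958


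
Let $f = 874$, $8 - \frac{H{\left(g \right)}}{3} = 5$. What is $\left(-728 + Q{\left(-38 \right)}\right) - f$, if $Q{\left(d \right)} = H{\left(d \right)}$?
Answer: $-1593$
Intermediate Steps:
$H{\left(g \right)} = 9$ ($H{\left(g \right)} = 24 - 15 = 9$)
$Q{\left(d \right)} = 9$
$\left(-728 + Q{\left(-38 \right)}\right) - f = \left(-728 + 9\right) - 874 = -719 - 874 = -1593$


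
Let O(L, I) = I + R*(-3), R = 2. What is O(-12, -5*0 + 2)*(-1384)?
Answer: 5536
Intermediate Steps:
O(L, I) = -6 + I (O(L, I) = I + 2*(-3) = I - 6 = -6 + I)
O(-12, -5*0 + 2)*(-1384) = (-6 + (-5*0 + 2))*(-1384) = (-6 + (0 + 2))*(-1384) = (-6 + 2)*(-1384) = -4*(-1384) = 5536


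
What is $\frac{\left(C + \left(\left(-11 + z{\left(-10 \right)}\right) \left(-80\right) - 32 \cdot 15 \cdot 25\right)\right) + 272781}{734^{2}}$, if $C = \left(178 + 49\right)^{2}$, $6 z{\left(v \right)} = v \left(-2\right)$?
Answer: $\frac{469385}{808134} \approx 0.58083$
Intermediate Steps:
$z{\left(v \right)} = - \frac{v}{3}$ ($z{\left(v \right)} = \frac{v \left(-2\right)}{6} = \frac{\left(-2\right) v}{6} = - \frac{v}{3}$)
$C = 51529$ ($C = 227^{2} = 51529$)
$\frac{\left(C + \left(\left(-11 + z{\left(-10 \right)}\right) \left(-80\right) - 32 \cdot 15 \cdot 25\right)\right) + 272781}{734^{2}} = \frac{\left(51529 + \left(\left(-11 - - \frac{10}{3}\right) \left(-80\right) - 32 \cdot 15 \cdot 25\right)\right) + 272781}{734^{2}} = \frac{\left(51529 + \left(\left(-11 + \frac{10}{3}\right) \left(-80\right) - 480 \cdot 25\right)\right) + 272781}{538756} = \left(\left(51529 - \frac{34160}{3}\right) + 272781\right) \frac{1}{538756} = \left(\frac{120427}{3} + 272781\right) \frac{1}{538756} = \frac{938770}{3} \cdot \frac{1}{538756} = \frac{469385}{808134}$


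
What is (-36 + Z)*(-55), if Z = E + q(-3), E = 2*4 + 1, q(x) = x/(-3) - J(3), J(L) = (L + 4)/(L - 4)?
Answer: 1045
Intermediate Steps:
J(L) = (4 + L)/(-4 + L)
q(x) = 7 - x/3 (q(x) = x/(-3) - (4 + 3)/(-4 + 3) = x*(-1/3) - 7/(-1) = -x/3 - (-1)*7 = -x/3 - 1*(-7) = -x/3 + 7 = 7 - x/3)
E = 9 (E = 8 + 1 = 9)
Z = 17 (Z = 9 + (7 - 1/3*(-3)) = 9 + (7 + 1) = 9 + 8 = 17)
(-36 + Z)*(-55) = (-36 + 17)*(-55) = -19*(-55) = 1045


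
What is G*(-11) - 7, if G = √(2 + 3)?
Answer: -7 - 11*√5 ≈ -31.597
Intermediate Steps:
G = √5 ≈ 2.2361
G*(-11) - 7 = √5*(-11) - 7 = -11*√5 - 7 = -7 - 11*√5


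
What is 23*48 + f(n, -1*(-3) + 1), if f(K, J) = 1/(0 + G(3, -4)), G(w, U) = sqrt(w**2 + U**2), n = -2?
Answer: 5521/5 ≈ 1104.2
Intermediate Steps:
G(w, U) = sqrt(U**2 + w**2)
f(K, J) = 1/5 (f(K, J) = 1/(0 + sqrt((-4)**2 + 3**2)) = 1/(0 + sqrt(16 + 9)) = 1/(0 + sqrt(25)) = 1/(0 + 5) = 1/5)
23*48 + f(n, -1*(-3) + 1) = 23*48 + 1/5 = 1104 + 1/5 = 5521/5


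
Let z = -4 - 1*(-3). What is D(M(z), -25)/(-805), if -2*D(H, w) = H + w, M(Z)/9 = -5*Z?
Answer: 2/161 ≈ 0.012422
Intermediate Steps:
z = -1 (z = -4 + 3 = -1)
M(Z) = -45*Z (M(Z) = 9*(-5*Z) = -45*Z)
D(H, w) = -H/2 - w/2 (D(H, w) = -(H + w)/2 = -H/2 - w/2)
D(M(z), -25)/(-805) = (-(-45)*(-1)/2 - 1/2*(-25))/(-805) = (-1/2*45 + 25/2)*(-1/805) = (-45/2 + 25/2)*(-1/805) = -10*(-1/805) = 2/161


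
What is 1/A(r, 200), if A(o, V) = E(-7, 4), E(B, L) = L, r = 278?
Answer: 1/4 ≈ 0.25000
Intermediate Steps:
A(o, V) = 4
1/A(r, 200) = 1/4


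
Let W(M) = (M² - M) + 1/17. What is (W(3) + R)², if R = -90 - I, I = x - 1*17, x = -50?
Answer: 82944/289 ≈ 287.00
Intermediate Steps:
I = -67 (I = -50 - 1*17 = -50 - 17 = -67)
W(M) = 1/17 + M² - M (W(M) = (M² - M) + 1/17 = 1/17 + M² - M)
R = -23 (R = -90 - 1*(-67) = -90 + 67 = -23)
(W(3) + R)² = ((1/17 + 3² - 1*3) - 23)² = ((1/17 + 9 - 3) - 23)² = (103/17 - 23)² = (-288/17)² = 82944/289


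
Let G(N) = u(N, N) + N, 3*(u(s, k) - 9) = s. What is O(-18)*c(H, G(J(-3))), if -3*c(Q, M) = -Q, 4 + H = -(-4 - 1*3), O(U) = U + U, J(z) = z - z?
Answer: -36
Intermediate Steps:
J(z) = 0
u(s, k) = 9 + s/3
O(U) = 2*U
G(N) = 9 + 4*N/3 (G(N) = (9 + N/3) + N = 9 + 4*N/3)
H = 3 (H = -4 - (-4 - 1*3) = -4 - (-4 - 3) = -4 - 1*(-7) = -4 + 7 = 3)
c(Q, M) = Q/3 (c(Q, M) = -(-1)*Q/3 = Q/3)
O(-18)*c(H, G(J(-3))) = (2*(-18))*((1/3)*3) = -36*1 = -36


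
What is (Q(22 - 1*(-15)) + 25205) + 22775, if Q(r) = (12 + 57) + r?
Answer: 48086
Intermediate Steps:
Q(r) = 69 + r
(Q(22 - 1*(-15)) + 25205) + 22775 = ((69 + (22 - 1*(-15))) + 25205) + 22775 = ((69 + (22 + 15)) + 25205) + 22775 = ((69 + 37) + 25205) + 22775 = (106 + 25205) + 22775 = 25311 + 22775 = 48086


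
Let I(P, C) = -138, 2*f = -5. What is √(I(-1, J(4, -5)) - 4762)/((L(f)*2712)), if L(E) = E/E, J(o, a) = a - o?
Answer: 35*I/1356 ≈ 0.025811*I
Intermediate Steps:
f = -5/2 (f = (½)*(-5) = -5/2 ≈ -2.5000)
L(E) = 1
√(I(-1, J(4, -5)) - 4762)/((L(f)*2712)) = √(-138 - 4762)/((1*2712)) = √(-4900)/2712 = (70*I)*(1/2712) = 35*I/1356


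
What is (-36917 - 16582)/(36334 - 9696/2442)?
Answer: -7258031/4928774 ≈ -1.4726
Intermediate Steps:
(-36917 - 16582)/(36334 - 9696/2442) = -53499/(36334 - 9696*1/2442) = -53499/(36334 - 1616/407) = -53499/14786322/407 = -53499*407/14786322 = -7258031/4928774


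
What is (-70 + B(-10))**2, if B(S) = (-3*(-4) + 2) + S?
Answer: 4356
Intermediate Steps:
B(S) = 14 + S (B(S) = (12 + 2) + S = 14 + S)
(-70 + B(-10))**2 = (-70 + (14 - 10))**2 = (-70 + 4)**2 = (-66)**2 = 4356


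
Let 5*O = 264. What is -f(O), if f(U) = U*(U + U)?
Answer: -139392/25 ≈ -5575.7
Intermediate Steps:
O = 264/5 (O = (⅕)*264 = 264/5 ≈ 52.800)
f(U) = 2*U² (f(U) = U*(2*U) = 2*U²)
-f(O) = -2*(264/5)² = -2*69696/25 = -1*139392/25 = -139392/25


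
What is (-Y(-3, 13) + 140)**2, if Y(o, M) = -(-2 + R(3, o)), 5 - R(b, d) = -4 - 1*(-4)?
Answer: 20449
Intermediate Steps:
R(b, d) = 5 (R(b, d) = 5 - (-4 - 1*(-4)) = 5 - (-4 + 4) = 5 - 1*0 = 5 + 0 = 5)
Y(o, M) = -3 (Y(o, M) = -(-2 + 5) = -1*3 = -3)
(-Y(-3, 13) + 140)**2 = (-1*(-3) + 140)**2 = (3 + 140)**2 = 143**2 = 20449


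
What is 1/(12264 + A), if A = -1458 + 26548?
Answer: 1/37354 ≈ 2.6771e-5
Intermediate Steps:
A = 25090
1/(12264 + A) = 1/(12264 + 25090) = 1/37354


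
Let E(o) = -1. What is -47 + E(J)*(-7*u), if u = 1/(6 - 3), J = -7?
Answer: -134/3 ≈ -44.667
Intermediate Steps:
u = 1/3 ≈ 0.33333
-47 + E(J)*(-7*u) = -47 - (-7)/3 = -47 - 1*(-7/3) = -47 + 7/3 = -134/3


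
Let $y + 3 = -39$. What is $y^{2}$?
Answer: $1764$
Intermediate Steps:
$y = -42$ ($y = -3 - 39 = -42$)
$y^{2} = \left(-42\right)^{2} = 1764$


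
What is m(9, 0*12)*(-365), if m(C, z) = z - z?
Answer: 0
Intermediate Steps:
m(C, z) = 0
m(9, 0*12)*(-365) = 0*(-365) = 0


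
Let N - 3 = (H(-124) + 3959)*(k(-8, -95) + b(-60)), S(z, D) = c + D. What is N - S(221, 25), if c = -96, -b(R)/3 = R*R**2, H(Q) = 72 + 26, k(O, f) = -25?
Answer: 2628834649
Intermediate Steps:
H(Q) = 98
b(R) = -3*R**3 (b(R) = -3*R*R**2 = -3*R**3)
S(z, D) = -96 + D
N = 2628834578 (N = 3 + (98 + 3959)*(-25 - 3*(-60)**3) = 3 + 4057*(-25 - 3*(-216000)) = 3 + 4057*(-25 + 648000) = 3 + 4057*647975 = 3 + 2628834575 = 2628834578)
N - S(221, 25) = 2628834578 - (-96 + 25) = 2628834578 - 1*(-71) = 2628834578 + 71 = 2628834649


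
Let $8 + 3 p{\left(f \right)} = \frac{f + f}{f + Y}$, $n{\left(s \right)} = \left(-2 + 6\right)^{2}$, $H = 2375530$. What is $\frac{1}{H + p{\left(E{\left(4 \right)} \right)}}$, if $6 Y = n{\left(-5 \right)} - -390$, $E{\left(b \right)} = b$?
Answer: $\frac{645}{1532215154} \approx 4.2096 \cdot 10^{-7}$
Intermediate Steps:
$n{\left(s \right)} = 16$ ($n{\left(s \right)} = 4^{2} = 16$)
$Y = \frac{203}{3}$ ($Y = \frac{16 - -390}{6} = \frac{16 + 390}{6} = \frac{1}{6} \cdot 406 = \frac{203}{3} \approx 67.667$)
$p{\left(f \right)} = - \frac{8}{3} + \frac{2 f}{3 \left(\frac{203}{3} + f\right)}$ ($p{\left(f \right)} = - \frac{8}{3} + \frac{\left(f + f\right) \frac{1}{f + \frac{203}{3}}}{3} = - \frac{8}{3} + \frac{2 f \frac{1}{\frac{203}{3} + f}}{3} = - \frac{8}{3} + \frac{2 f}{3 \left(\frac{203}{3} + f\right)}$)
$\frac{1}{H + p{\left(E{\left(4 \right)} \right)}} = \frac{1}{2375530 + \frac{2 \left(-812 - 36\right)}{3 \left(203 + 3 \cdot 4\right)}} = \frac{1}{2375530 + \frac{2 \left(-812 - 36\right)}{3 \left(203 + 12\right)}} = \frac{1}{2375530 + \frac{2}{3} \cdot \frac{1}{215} \left(-848\right)} = \frac{1}{2375530 - \frac{1696}{645}} = \frac{1}{\frac{1532215154}{645}} = \frac{645}{1532215154}$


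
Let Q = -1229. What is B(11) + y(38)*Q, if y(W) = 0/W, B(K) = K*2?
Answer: 22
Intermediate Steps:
B(K) = 2*K
y(W) = 0
B(11) + y(38)*Q = 2*11 + 0*(-1229) = 22 + 0 = 22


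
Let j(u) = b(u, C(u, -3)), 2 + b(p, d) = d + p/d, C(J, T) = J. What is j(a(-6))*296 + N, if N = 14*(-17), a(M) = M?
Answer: -2310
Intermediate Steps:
b(p, d) = -2 + d + p/d (b(p, d) = -2 + (d + p/d) = -2 + d + p/d)
j(u) = -1 + u (j(u) = -2 + u + u/u = -2 + u + 1 = -1 + u)
N = -238
j(a(-6))*296 + N = (-1 - 6)*296 - 238 = -7*296 - 238 = -2072 - 238 = -2310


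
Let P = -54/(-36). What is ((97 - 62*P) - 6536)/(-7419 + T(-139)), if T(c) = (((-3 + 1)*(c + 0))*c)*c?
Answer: -6532/5363819 ≈ -0.0012178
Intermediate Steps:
T(c) = -2*c**3 (T(c) = ((-2*c)*c)*c = (-2*c**2)*c = -2*c**3)
P = 3/2 (P = -54*(-1/36) = 3/2 ≈ 1.5000)
((97 - 62*P) - 6536)/(-7419 + T(-139)) = ((97 - 62*3/2) - 6536)/(-7419 - 2*(-139)**3) = ((97 - 93) - 6536)/(-7419 - 2*(-2685619)) = (4 - 6536)/(-7419 + 5371238) = -6532/5363819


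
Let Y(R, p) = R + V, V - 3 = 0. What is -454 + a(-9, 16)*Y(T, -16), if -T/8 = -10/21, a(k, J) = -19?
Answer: -12251/21 ≈ -583.38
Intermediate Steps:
T = 80/21 (T = -(-80)/21 = -8*(-10/21) = 80/21 ≈ 3.8095)
V = 3 (V = 3 + 0 = 3)
Y(R, p) = 3 + R (Y(R, p) = R + 3 = 3 + R)
-454 + a(-9, 16)*Y(T, -16) = -454 - 19*(3 + 80/21) = -454 - 19*143/21 = -454 - 2717/21 = -12251/21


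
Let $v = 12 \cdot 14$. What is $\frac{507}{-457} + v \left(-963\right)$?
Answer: $- \frac{73935795}{457} \approx -1.6179 \cdot 10^{5}$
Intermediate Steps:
$v = 168$
$\frac{507}{-457} + v \left(-963\right) = \frac{507}{-457} + 168 \left(-963\right) = 507 \left(- \frac{1}{457}\right) - 161784 = - \frac{507}{457} - 161784 = - \frac{73935795}{457}$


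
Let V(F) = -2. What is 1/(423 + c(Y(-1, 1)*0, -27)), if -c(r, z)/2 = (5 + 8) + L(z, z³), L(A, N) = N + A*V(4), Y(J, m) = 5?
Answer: 1/39655 ≈ 2.5218e-5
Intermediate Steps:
L(A, N) = N - 2*A (L(A, N) = N + A*(-2) = N - 2*A)
c(r, z) = -26 - 2*z³ + 4*z (c(r, z) = -2*((5 + 8) + (z³ - 2*z)) = -2*(13 + (z³ - 2*z)) = -2*(13 + z³ - 2*z) = -26 - 2*z³ + 4*z)
1/(423 + c(Y(-1, 1)*0, -27)) = 1/(423 + (-26 - 2*(-27)³ + 4*(-27))) = 1/(423 + (-26 - 2*(-19683) - 108)) = 1/(423 + (-26 + 39366 - 108)) = 1/(423 + 39232) = 1/39655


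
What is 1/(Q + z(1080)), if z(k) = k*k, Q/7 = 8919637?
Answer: 1/63603859 ≈ 1.5722e-8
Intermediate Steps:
Q = 62437459 (Q = 7*8919637 = 62437459)
z(k) = k²
1/(Q + z(1080)) = 1/(62437459 + 1080²) = 1/(62437459 + 1166400) = 1/63603859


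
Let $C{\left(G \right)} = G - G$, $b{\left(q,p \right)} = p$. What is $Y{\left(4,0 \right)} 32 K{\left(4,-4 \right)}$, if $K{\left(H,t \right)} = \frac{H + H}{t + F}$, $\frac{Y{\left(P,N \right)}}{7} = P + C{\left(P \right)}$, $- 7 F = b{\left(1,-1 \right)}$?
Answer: $- \frac{50176}{27} \approx -1858.4$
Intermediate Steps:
$C{\left(G \right)} = 0$
$F = \frac{1}{7}$ ($F = \left(- \frac{1}{7}\right) \left(-1\right) = \frac{1}{7} \approx 0.14286$)
$Y{\left(P,N \right)} = 7 P$ ($Y{\left(P,N \right)} = 7 \left(P + 0\right) = 7 P$)
$K{\left(H,t \right)} = \frac{2 H}{\frac{1}{7} + t}$ ($K{\left(H,t \right)} = \frac{H + H}{t + \frac{1}{7}} = \frac{2 H}{\frac{1}{7} + t}$)
$Y{\left(4,0 \right)} 32 K{\left(4,-4 \right)} = 7 \cdot 4 \cdot 32 \cdot 14 \cdot 4 \frac{1}{1 + 7 \left(-4\right)} = 28 \cdot 32 \cdot 14 \cdot 4 \frac{1}{1 - 28} = 896 \cdot 14 \cdot 4 \frac{1}{-27} = 896 \cdot 14 \cdot 4 \left(- \frac{1}{27}\right) = 896 \left(- \frac{56}{27}\right) = - \frac{50176}{27}$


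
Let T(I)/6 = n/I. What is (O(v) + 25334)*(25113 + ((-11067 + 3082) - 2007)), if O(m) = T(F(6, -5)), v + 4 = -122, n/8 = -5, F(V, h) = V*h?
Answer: 383196382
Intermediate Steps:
n = -40 (n = 8*(-5) = -40)
T(I) = -240/I (T(I) = 6*(-40/I) = -240/I)
v = -126 (v = -4 - 122 = -126)
O(m) = 8 (O(m) = -240/(6*(-5)) = -240/(-30) = -240*(-1/30) = 8)
(O(v) + 25334)*(25113 + ((-11067 + 3082) - 2007)) = (8 + 25334)*(25113 + ((-11067 + 3082) - 2007)) = 25342*(25113 + (-7985 - 2007)) = 25342*(25113 - 9992) = 25342*15121 = 383196382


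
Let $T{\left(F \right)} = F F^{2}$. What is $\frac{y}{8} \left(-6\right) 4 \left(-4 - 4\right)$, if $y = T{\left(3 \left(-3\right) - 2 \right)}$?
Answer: $-31944$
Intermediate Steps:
$T{\left(F \right)} = F^{3}$
$y = -1331$ ($y = \left(3 \left(-3\right) - 2\right)^{3} = \left(-9 - 2\right)^{3} = \left(-11\right)^{3} = -1331$)
$\frac{y}{8} \left(-6\right) 4 \left(-4 - 4\right) = - \frac{1331}{8} \left(-6\right) 4 \left(-4 - 4\right) = \left(-1331\right) \frac{1}{8} \left(-6\right) 4 \left(-8\right) = \left(- \frac{1331}{8}\right) \left(-6\right) \left(-32\right) = \frac{3993}{4} \left(-32\right) = -31944$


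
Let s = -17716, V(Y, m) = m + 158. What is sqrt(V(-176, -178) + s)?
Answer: 2*I*sqrt(4434) ≈ 133.18*I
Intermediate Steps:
V(Y, m) = 158 + m
sqrt(V(-176, -178) + s) = sqrt((158 - 178) - 17716) = sqrt(-20 - 17716) = sqrt(-17736) = 2*I*sqrt(4434)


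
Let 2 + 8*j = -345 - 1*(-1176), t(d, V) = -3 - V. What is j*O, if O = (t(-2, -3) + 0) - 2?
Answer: -829/4 ≈ -207.25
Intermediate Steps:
j = 829/8 (j = -¼ + (-345 - 1*(-1176))/8 = -¼ + (-345 + 1176)/8 = -¼ + (⅛)*831 = -¼ + 831/8 = 829/8 ≈ 103.63)
O = -2 (O = ((-3 - 1*(-3)) + 0) - 2 = ((-3 + 3) + 0) - 2 = (0 + 0) - 2 = 0 - 2 = -2)
j*O = (829/8)*(-2) = -829/4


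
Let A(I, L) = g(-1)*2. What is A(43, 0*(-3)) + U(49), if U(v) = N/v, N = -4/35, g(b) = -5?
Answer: -17154/1715 ≈ -10.002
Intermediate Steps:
A(I, L) = -10 (A(I, L) = -5*2 = -10)
N = -4/35 (N = -4*1/35 = -4/35 ≈ -0.11429)
U(v) = -4/(35*v)
A(43, 0*(-3)) + U(49) = -10 - 4/35/49 = -10 - 4/35*1/49 = -10 - 4/1715 = -17154/1715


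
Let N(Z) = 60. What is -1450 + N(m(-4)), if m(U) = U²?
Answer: -1390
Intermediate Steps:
-1450 + N(m(-4)) = -1450 + 60 = -1390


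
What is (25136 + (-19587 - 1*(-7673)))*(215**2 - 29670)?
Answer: 218890210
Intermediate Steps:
(25136 + (-19587 - 1*(-7673)))*(215**2 - 29670) = (25136 + (-19587 + 7673))*(46225 - 29670) = (25136 - 11914)*16555 = 13222*16555 = 218890210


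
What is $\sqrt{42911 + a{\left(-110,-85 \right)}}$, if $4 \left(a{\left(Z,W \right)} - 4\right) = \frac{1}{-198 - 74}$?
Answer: $\frac{\sqrt{793755823}}{136} \approx 207.16$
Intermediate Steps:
$a{\left(Z,W \right)} = \frac{4351}{1088}$ ($a{\left(Z,W \right)} = 4 + \frac{1}{4 \left(-198 - 74\right)} = 4 + \frac{1}{4 \left(-272\right)} = 4 + \frac{1}{4} \left(- \frac{1}{272}\right) = 4 - \frac{1}{1088} = \frac{4351}{1088}$)
$\sqrt{42911 + a{\left(-110,-85 \right)}} = \sqrt{42911 + \frac{4351}{1088}} = \sqrt{\frac{46691519}{1088}} = \frac{\sqrt{793755823}}{136}$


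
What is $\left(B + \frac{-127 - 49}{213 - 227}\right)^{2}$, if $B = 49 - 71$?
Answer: $\frac{4356}{49} \approx 88.898$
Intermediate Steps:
$B = -22$
$\left(B + \frac{-127 - 49}{213 - 227}\right)^{2} = \left(-22 + \frac{-127 - 49}{213 - 227}\right)^{2} = \left(-22 - \frac{176}{-14}\right)^{2} = \left(-22 - - \frac{88}{7}\right)^{2} = \left(-22 + \frac{88}{7}\right)^{2} = \left(- \frac{66}{7}\right)^{2} = \frac{4356}{49}$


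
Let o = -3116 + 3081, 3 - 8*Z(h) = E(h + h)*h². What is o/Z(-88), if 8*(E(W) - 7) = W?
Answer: -280/116163 ≈ -0.0024104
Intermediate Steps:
E(W) = 7 + W/8
Z(h) = 3/8 - h²*(7 + h/4)/8 (Z(h) = 3/8 - (7 + (h + h)/8)*h²/8 = 3/8 - (7 + (2*h)/8)*h²/8 = 3/8 - (7 + h/4)*h²/8 = 3/8 - h²*(7 + h/4)/8)
o = -35
o/Z(-88) = -35/(3/8 - 1/32*(-88)²*(28 - 88)) = -35/(3/8 - 1/32*7744*(-60)) = -35/(3/8 + 14520) = -35/116163/8 = -35*8/116163 = -280/116163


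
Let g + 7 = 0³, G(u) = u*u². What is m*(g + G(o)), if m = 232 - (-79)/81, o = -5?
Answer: -830324/27 ≈ -30753.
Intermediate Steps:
G(u) = u³
g = -7 (g = -7 + 0³ = -7 + 0 = -7)
m = 18871/81 (m = 232 - (-79)/81 = 232 - 1*(-79/81) = 232 + 79/81 = 18871/81 ≈ 232.98)
m*(g + G(o)) = 18871*(-7 + (-5)³)/81 = 18871*(-7 - 125)/81 = (18871/81)*(-132) = -830324/27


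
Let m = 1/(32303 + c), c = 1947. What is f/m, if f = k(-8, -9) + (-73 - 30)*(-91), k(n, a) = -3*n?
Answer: 321847250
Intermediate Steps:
m = 1/34250 (m = 1/(32303 + 1947) = 1/34250 ≈ 2.9197e-5)
f = 9397 (f = -3*(-8) + (-73 - 30)*(-91) = 24 - 103*(-91) = 24 + 9373 = 9397)
f/m = 9397/(1/34250) = 9397*34250 = 321847250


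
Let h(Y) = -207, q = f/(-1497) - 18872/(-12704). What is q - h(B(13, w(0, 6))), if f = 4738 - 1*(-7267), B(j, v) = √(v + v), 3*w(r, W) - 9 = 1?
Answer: 476555335/2377236 ≈ 200.47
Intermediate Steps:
w(r, W) = 10/3 (w(r, W) = 3 + (⅓)*1 = 3 + ⅓ = 10/3)
B(j, v) = √2*√v (B(j, v) = √(2*v) = √2*√v)
f = 12005 (f = 4738 + 7267 = 12005)
q = -15532517/2377236 (q = 12005/(-1497) - 18872/(-12704) = 12005*(-1/1497) - 18872*(-1/12704) = -12005/1497 + 2359/1588 = -15532517/2377236 ≈ -6.5339)
q - h(B(13, w(0, 6))) = -15532517/2377236 - 1*(-207) = -15532517/2377236 + 207 = 476555335/2377236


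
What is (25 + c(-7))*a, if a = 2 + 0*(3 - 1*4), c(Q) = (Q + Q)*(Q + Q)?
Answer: 442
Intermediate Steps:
c(Q) = 4*Q² (c(Q) = (2*Q)*(2*Q) = 4*Q²)
a = 2 (a = 2 + 0*(3 - 4) = 2 + 0*(-1) = 2 + 0 = 2)
(25 + c(-7))*a = (25 + 4*(-7)²)*2 = (25 + 4*49)*2 = (25 + 196)*2 = 221*2 = 442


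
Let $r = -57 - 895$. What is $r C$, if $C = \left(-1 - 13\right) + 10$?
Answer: $3808$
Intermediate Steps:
$r = -952$ ($r = -57 - 895 = -952$)
$C = -4$ ($C = -14 + 10 = -4$)
$r C = \left(-952\right) \left(-4\right) = 3808$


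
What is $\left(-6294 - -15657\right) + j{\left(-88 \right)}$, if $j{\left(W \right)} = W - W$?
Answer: $9363$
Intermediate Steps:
$j{\left(W \right)} = 0$
$\left(-6294 - -15657\right) + j{\left(-88 \right)} = \left(-6294 - -15657\right) + 0 = \left(-6294 + 15657\right) + 0 = 9363 + 0 = 9363$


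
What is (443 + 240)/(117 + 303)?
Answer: 683/420 ≈ 1.6262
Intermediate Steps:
(443 + 240)/(117 + 303) = 683/420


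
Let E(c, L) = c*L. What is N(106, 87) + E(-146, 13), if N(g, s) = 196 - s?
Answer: -1789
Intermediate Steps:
E(c, L) = L*c
N(106, 87) + E(-146, 13) = (196 - 1*87) + 13*(-146) = (196 - 87) - 1898 = 109 - 1898 = -1789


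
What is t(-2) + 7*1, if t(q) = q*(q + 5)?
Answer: 1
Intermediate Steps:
t(q) = q*(5 + q)
t(-2) + 7*1 = -2*(5 - 2) + 7*1 = -2*3 + 7 = -6 + 7 = 1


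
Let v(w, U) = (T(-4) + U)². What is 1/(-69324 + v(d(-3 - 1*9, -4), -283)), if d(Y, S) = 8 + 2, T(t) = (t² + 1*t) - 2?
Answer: 1/5205 ≈ 0.00019212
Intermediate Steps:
T(t) = -2 + t + t² (T(t) = (t² + t) - 2 = (t + t²) - 2 = -2 + t + t²)
d(Y, S) = 10
v(w, U) = (10 + U)² (v(w, U) = ((-2 - 4 + (-4)²) + U)² = ((-2 - 4 + 16) + U)² = (10 + U)²)
1/(-69324 + v(d(-3 - 1*9, -4), -283)) = 1/(-69324 + (10 - 283)²) = 1/(-69324 + (-273)²) = 1/(-69324 + 74529) = 1/5205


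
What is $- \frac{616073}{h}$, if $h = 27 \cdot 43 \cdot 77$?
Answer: $- \frac{616073}{89397} \approx -6.8914$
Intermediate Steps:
$h = 89397$ ($h = 1161 \cdot 77 = 89397$)
$- \frac{616073}{h} = - \frac{616073}{89397}$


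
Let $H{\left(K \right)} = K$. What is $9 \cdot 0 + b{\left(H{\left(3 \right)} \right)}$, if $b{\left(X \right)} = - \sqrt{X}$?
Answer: $- \sqrt{3} \approx -1.732$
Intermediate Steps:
$9 \cdot 0 + b{\left(H{\left(3 \right)} \right)} = 9 \cdot 0 - \sqrt{3} = 0 - \sqrt{3} = - \sqrt{3}$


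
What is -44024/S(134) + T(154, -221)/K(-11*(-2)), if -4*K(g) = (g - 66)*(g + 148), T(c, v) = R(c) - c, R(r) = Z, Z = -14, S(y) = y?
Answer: -20586848/62645 ≈ -328.63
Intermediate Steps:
R(r) = -14
T(c, v) = -14 - c
K(g) = -(-66 + g)*(148 + g)/4 (K(g) = -(g - 66)*(g + 148)/4 = -(-66 + g)*(148 + g)/4)
-44024/S(134) + T(154, -221)/K(-11*(-2)) = -44024/134 + (-14 - 1*154)/(2442 - (-451)*(-2)/2 - (-11*(-2))²/4) = -44024*1/134 + (-14 - 154)/(2442 - 41/2*22 - ¼*22²) = -22012/67 - 168/(2442 - 451 - ¼*484) = -22012/67 - 168/(2442 - 451 - 121) = -22012/67 - 168/1870 = -22012/67 - 168*1/1870 = -22012/67 - 84/935 = -20586848/62645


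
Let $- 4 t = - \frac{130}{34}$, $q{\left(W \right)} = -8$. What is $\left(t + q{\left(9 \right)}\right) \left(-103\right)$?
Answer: $\frac{49337}{68} \approx 725.54$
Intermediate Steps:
$t = \frac{65}{68}$ ($t = - \frac{\left(-130\right) \frac{1}{34}}{4} = \left(- \frac{1}{4}\right) \left(- \frac{65}{17}\right) = \frac{65}{68} \approx 0.95588$)
$\left(t + q{\left(9 \right)}\right) \left(-103\right) = \left(\frac{65}{68} - 8\right) \left(-103\right) = \left(- \frac{479}{68}\right) \left(-103\right) = \frac{49337}{68}$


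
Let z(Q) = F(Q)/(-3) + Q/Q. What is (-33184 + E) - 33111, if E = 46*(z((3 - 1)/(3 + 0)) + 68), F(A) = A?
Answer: -568181/9 ≈ -63131.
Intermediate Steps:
z(Q) = 1 - Q/3 (z(Q) = Q/(-3) + Q/Q = Q*(-⅓) + 1 = -Q/3 + 1 = 1 - Q/3)
E = 28474/9 (E = 46*((1 - (3 - 1)/(3*(3 + 0))) + 68) = 46*((1 - 2/(3*3)) + 68) = 46*((1 - ⅓*⅔) + 68) = 46*((1 - 2/9) + 68) = 46*(7/9 + 68) = 46*(619/9) = 28474/9 ≈ 3163.8)
(-33184 + E) - 33111 = (-33184 + 28474/9) - 33111 = -270182/9 - 33111 = -568181/9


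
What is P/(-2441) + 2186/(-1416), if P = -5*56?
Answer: -2469773/1728228 ≈ -1.4291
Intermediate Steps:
P = -280
P/(-2441) + 2186/(-1416) = -280/(-2441) + 2186/(-1416) = -280*(-1/2441) + 2186*(-1/1416) = 280/2441 - 1093/708 = -2469773/1728228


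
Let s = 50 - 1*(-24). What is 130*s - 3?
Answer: 9617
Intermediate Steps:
s = 74 (s = 50 + 24 = 74)
130*s - 3 = 130*74 - 3 = 9620 - 3 = 9617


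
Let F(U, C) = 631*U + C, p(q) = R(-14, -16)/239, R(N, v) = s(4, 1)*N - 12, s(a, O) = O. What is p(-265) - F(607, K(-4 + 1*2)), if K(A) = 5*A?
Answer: -91538699/239 ≈ -3.8301e+5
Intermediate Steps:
R(N, v) = -12 + N (R(N, v) = 1*N - 12 = N - 12 = -12 + N)
p(q) = -26/239 (p(q) = (-12 - 14)/239 = -26*1/239 = -26/239)
F(U, C) = C + 631*U
p(-265) - F(607, K(-4 + 1*2)) = -26/239 - (5*(-4 + 1*2) + 631*607) = -26/239 - (5*(-4 + 2) + 383017) = -26/239 - (5*(-2) + 383017) = -26/239 - (-10 + 383017) = -26/239 - 1*383007 = -26/239 - 383007 = -91538699/239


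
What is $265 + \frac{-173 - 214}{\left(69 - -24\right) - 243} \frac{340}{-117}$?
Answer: $\frac{50213}{195} \approx 257.5$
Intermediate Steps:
$265 + \frac{-173 - 214}{\left(69 - -24\right) - 243} \frac{340}{-117} = 265 + - \frac{387}{\left(69 + 24\right) - 243} \cdot 340 \left(- \frac{1}{117}\right) = 265 + - \frac{387}{93 - 243} \left(- \frac{340}{117}\right) = 265 + - \frac{387}{-150} \left(- \frac{340}{117}\right) = 265 + \left(-387\right) \left(- \frac{1}{150}\right) \left(- \frac{340}{117}\right) = 265 + \frac{129}{50} \left(- \frac{340}{117}\right) = 265 - \frac{1462}{195} = \frac{50213}{195}$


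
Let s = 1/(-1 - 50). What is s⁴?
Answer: 1/6765201 ≈ 1.4782e-7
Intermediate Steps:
s = -1/51 (s = 1/(-51) = -1/51 ≈ -0.019608)
s⁴ = (-1/51)⁴ = 1/6765201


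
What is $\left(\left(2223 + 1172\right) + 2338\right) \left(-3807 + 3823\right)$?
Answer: $91728$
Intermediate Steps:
$\left(\left(2223 + 1172\right) + 2338\right) \left(-3807 + 3823\right) = \left(3395 + 2338\right) 16 = 5733 \cdot 16 = 91728$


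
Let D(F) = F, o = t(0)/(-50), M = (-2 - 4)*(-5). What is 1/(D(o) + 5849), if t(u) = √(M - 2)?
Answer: 3655625/21381750618 + 25*√7/21381750618 ≈ 0.00017097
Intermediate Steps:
M = 30 (M = -6*(-5) = 30)
t(u) = 2*√7 (t(u) = √(30 - 2) = √28 = 2*√7)
o = -√7/25 (o = (2*√7)/(-50) = (2*√7)*(-1/50) = -√7/25 ≈ -0.10583)
1/(D(o) + 5849) = 1/(-√7/25 + 5849) = 1/(5849 - √7/25)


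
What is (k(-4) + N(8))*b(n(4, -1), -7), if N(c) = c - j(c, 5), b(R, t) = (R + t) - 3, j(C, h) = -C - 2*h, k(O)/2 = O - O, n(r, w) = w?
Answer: -286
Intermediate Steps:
k(O) = 0 (k(O) = 2*(O - O) = 2*0 = 0)
b(R, t) = -3 + R + t
N(c) = 10 + 2*c (N(c) = c - (-c - 2*5) = c - (-c - 10) = c - (-10 - c) = c + (10 + c) = 10 + 2*c)
(k(-4) + N(8))*b(n(4, -1), -7) = (0 + (10 + 2*8))*(-3 - 1 - 7) = (0 + (10 + 16))*(-11) = (0 + 26)*(-11) = 26*(-11) = -286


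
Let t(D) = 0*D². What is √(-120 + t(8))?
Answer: 2*I*√30 ≈ 10.954*I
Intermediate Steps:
t(D) = 0
√(-120 + t(8)) = √(-120 + 0) = √(-120) = 2*I*√30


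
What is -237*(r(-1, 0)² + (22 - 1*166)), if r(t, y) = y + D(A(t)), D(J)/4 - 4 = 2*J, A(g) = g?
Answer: 18960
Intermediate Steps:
D(J) = 16 + 8*J (D(J) = 16 + 4*(2*J) = 16 + 8*J)
r(t, y) = 16 + y + 8*t (r(t, y) = y + (16 + 8*t) = 16 + y + 8*t)
-237*(r(-1, 0)² + (22 - 1*166)) = -237*((16 + 0 + 8*(-1))² + (22 - 1*166)) = -237*((16 + 0 - 8)² + (22 - 166)) = -237*(8² - 144) = -237*(64 - 144) = -237*(-80) = 18960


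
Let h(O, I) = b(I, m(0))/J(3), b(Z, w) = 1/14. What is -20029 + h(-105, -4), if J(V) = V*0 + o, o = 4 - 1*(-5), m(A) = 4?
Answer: -2523653/126 ≈ -20029.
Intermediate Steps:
o = 9 (o = 4 + 5 = 9)
b(Z, w) = 1/14
J(V) = 9 (J(V) = V*0 + 9 = 0 + 9 = 9)
h(O, I) = 1/126 (h(O, I) = (1/14)/9 = (1/14)*(⅑) = 1/126)
-20029 + h(-105, -4) = -20029 + 1/126 = -2523653/126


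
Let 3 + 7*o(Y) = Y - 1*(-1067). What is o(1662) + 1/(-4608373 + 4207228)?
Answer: 1093521263/2808015 ≈ 389.43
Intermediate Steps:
o(Y) = 152 + Y/7 (o(Y) = -3/7 + (Y - 1*(-1067))/7 = -3/7 + (Y + 1067)/7 = -3/7 + (1067 + Y)/7 = -3/7 + (1067/7 + Y/7) = 152 + Y/7)
o(1662) + 1/(-4608373 + 4207228) = (152 + (⅐)*1662) + 1/(-4608373 + 4207228) = (152 + 1662/7) + 1/(-401145) = 2726/7 - 1/401145 = 1093521263/2808015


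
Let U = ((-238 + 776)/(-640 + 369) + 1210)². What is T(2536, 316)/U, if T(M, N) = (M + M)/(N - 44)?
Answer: 23280797/1821931248528 ≈ 1.2778e-5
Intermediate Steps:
T(M, N) = 2*M/(-44 + N) (T(M, N) = (2*M)/(-44 + N) = 2*M/(-44 + N))
U = 107172426384/73441 (U = (538/(-271) + 1210)² = (538*(-1/271) + 1210)² = (-538/271 + 1210)² = (327372/271)² = 107172426384/73441 ≈ 1.4593e+6)
T(2536, 316)/U = (2*2536/(-44 + 316))/(107172426384/73441) = (2*2536/272)*(73441/107172426384) = (2*2536*(1/272))*(73441/107172426384) = (317/17)*(73441/107172426384) = 23280797/1821931248528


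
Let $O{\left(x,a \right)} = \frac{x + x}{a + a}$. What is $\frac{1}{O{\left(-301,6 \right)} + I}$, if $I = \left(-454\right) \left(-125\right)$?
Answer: $\frac{6}{340199} \approx 1.7637 \cdot 10^{-5}$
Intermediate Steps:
$I = 56750$
$O{\left(x,a \right)} = \frac{x}{a}$ ($O{\left(x,a \right)} = \frac{2 x}{2 a} = 2 x \frac{1}{2 a} = \frac{x}{a}$)
$\frac{1}{O{\left(-301,6 \right)} + I} = \frac{1}{- \frac{301}{6} + 56750} = \frac{1}{\frac{340199}{6}} = \frac{6}{340199}$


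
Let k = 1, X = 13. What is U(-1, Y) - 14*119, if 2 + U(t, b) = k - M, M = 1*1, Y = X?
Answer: -1668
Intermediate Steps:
Y = 13
M = 1
U(t, b) = -2 (U(t, b) = -2 + (1 - 1*1) = -2 + (1 - 1) = -2 + 0 = -2)
U(-1, Y) - 14*119 = -2 - 14*119 = -2 - 1666 = -1668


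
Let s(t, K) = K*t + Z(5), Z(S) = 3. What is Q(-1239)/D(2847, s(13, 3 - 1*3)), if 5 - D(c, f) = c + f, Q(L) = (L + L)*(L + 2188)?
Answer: 2351622/2845 ≈ 826.58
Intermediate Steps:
s(t, K) = 3 + K*t (s(t, K) = K*t + 3 = 3 + K*t)
Q(L) = 2*L*(2188 + L) (Q(L) = (2*L)*(2188 + L) = 2*L*(2188 + L))
D(c, f) = 5 - c - f (D(c, f) = 5 - (c + f) = 5 + (-c - f) = 5 - c - f)
Q(-1239)/D(2847, s(13, 3 - 1*3)) = (2*(-1239)*(2188 - 1239))/(5 - 1*2847 - (3 + (3 - 1*3)*13)) = (2*(-1239)*949)/(5 - 2847 - (3 + (3 - 3)*13)) = -2351622/(5 - 2847 - (3 + 0*13)) = -2351622/(5 - 2847 - (3 + 0)) = -2351622/(5 - 2847 - 1*3) = -2351622/(5 - 2847 - 3) = -2351622/(-2845) = -2351622*(-1/2845) = 2351622/2845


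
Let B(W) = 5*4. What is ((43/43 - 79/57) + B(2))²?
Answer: 1249924/3249 ≈ 384.71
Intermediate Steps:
B(W) = 20
((43/43 - 79/57) + B(2))² = ((43/43 - 79/57) + 20)² = ((43*(1/43) - 79*1/57) + 20)² = ((1 - 79/57) + 20)² = (-22/57 + 20)² = (1118/57)² = 1249924/3249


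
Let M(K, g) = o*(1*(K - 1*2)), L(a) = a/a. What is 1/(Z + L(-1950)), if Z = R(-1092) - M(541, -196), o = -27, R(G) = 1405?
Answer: 1/15959 ≈ 6.2661e-5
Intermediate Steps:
L(a) = 1
M(K, g) = 54 - 27*K (M(K, g) = -27*(K - 1*2) = -27*(K - 2) = -27*(-2 + K) = 54 - 27*K)
Z = 15958 (Z = 1405 - (54 - 27*541) = 1405 - (54 - 14607) = 1405 - 1*(-14553) = 1405 + 14553 = 15958)
1/(Z + L(-1950)) = 1/(15958 + 1) = 1/15959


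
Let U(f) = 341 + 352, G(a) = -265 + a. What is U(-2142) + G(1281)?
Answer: 1709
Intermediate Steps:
U(f) = 693
U(-2142) + G(1281) = 693 + (-265 + 1281) = 693 + 1016 = 1709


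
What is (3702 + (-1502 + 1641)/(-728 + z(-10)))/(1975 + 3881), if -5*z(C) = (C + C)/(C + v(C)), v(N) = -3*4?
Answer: 29651491/46906560 ≈ 0.63214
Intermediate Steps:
v(N) = -12
z(C) = -2*C/(5*(-12 + C)) (z(C) = -(C + C)/(5*(C - 12)) = -2*C/(5*(-12 + C)))
(3702 + (-1502 + 1641)/(-728 + z(-10)))/(1975 + 3881) = (3702 + (-1502 + 1641)/(-728 - 2*(-10)/(-60 + 5*(-10))))/(1975 + 3881) = (3702 + 139/(-728 - 2*(-10)/(-60 - 50)))/5856 = (3702 + 139/(-728 - 2*(-10)/(-110)))*(1/5856) = (3702 + 139/(-728 - 2*(-10)*(-1/110)))*(1/5856) = (3702 + 139/(-728 - 2/11))*(1/5856) = (3702 + 139/(-8010/11))*(1/5856) = (3702 + 139*(-11/8010))*(1/5856) = (3702 - 1529/8010)*(1/5856) = (29651491/8010)*(1/5856) = 29651491/46906560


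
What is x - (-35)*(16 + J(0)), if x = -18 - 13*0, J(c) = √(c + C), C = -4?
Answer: 542 + 70*I ≈ 542.0 + 70.0*I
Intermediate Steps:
J(c) = √(-4 + c) (J(c) = √(c - 4) = √(-4 + c))
x = -18 (x = -18 + 0 = -18)
x - (-35)*(16 + J(0)) = -18 - (-35)*(16 + √(-4 + 0)) = -18 - (-35)*(16 + √(-4)) = -18 - (-35)*(16 + 2*I) = -18 - (-560 - 70*I) = -18 + (560 + 70*I) = 542 + 70*I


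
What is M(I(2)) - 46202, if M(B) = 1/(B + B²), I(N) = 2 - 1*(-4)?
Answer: -1940483/42 ≈ -46202.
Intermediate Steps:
I(N) = 6 (I(N) = 2 + 4 = 6)
M(I(2)) - 46202 = 1/(6*(1 + 6)) - 46202 = (⅙)/7 - 46202 = (⅙)*(⅐) - 46202 = 1/42 - 46202 = -1940483/42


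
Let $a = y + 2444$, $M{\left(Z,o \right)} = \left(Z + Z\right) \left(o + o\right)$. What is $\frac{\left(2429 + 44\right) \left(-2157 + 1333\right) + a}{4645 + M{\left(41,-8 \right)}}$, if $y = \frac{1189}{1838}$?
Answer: $- \frac{3740894915}{6126054} \approx -610.65$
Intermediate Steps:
$y = \frac{1189}{1838}$ ($y = 1189 \cdot \frac{1}{1838} = \frac{1189}{1838} \approx 0.6469$)
$M{\left(Z,o \right)} = 4 Z o$ ($M{\left(Z,o \right)} = 2 Z 2 o = 4 Z o$)
$a = \frac{4493261}{1838}$ ($a = \frac{1189}{1838} + 2444 = \frac{4493261}{1838} \approx 2444.6$)
$\frac{\left(2429 + 44\right) \left(-2157 + 1333\right) + a}{4645 + M{\left(41,-8 \right)}} = \frac{\left(2429 + 44\right) \left(-2157 + 1333\right) + \frac{4493261}{1838}}{4645 + 4 \cdot 41 \left(-8\right)} = \frac{2473 \left(-824\right) + \frac{4493261}{1838}}{4645 - 1312} = \frac{-2037752 + \frac{4493261}{1838}}{3333} = \left(- \frac{3740894915}{1838}\right) \frac{1}{3333} = - \frac{3740894915}{6126054}$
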